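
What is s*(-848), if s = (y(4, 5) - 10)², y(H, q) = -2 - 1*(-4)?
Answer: -54272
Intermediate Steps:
y(H, q) = 2 (y(H, q) = -2 + 4 = 2)
s = 64 (s = (2 - 10)² = (-8)² = 64)
s*(-848) = 64*(-848) = -54272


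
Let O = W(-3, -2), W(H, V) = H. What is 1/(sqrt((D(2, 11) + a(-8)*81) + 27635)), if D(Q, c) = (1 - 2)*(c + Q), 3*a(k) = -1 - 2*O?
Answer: sqrt(27757)/27757 ≈ 0.0060022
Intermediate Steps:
O = -3
a(k) = 5/3 (a(k) = (-1 - 2*(-3))/3 = (-1 + 6)/3 = (1/3)*5 = 5/3)
D(Q, c) = -Q - c (D(Q, c) = -(Q + c) = -Q - c)
1/(sqrt((D(2, 11) + a(-8)*81) + 27635)) = 1/(sqrt(((-1*2 - 1*11) + (5/3)*81) + 27635)) = 1/(sqrt(((-2 - 11) + 135) + 27635)) = 1/(sqrt((-13 + 135) + 27635)) = 1/(sqrt(122 + 27635)) = 1/(sqrt(27757)) = sqrt(27757)/27757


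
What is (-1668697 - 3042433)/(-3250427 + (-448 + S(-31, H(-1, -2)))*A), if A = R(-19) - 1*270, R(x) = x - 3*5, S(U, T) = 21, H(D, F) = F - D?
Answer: 4711130/3120619 ≈ 1.5097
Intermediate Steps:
R(x) = -15 + x (R(x) = x - 15 = -15 + x)
A = -304 (A = (-15 - 19) - 1*270 = -34 - 270 = -304)
(-1668697 - 3042433)/(-3250427 + (-448 + S(-31, H(-1, -2)))*A) = (-1668697 - 3042433)/(-3250427 + (-448 + 21)*(-304)) = -4711130/(-3250427 - 427*(-304)) = -4711130/(-3250427 + 129808) = -4711130/(-3120619) = -4711130*(-1/3120619) = 4711130/3120619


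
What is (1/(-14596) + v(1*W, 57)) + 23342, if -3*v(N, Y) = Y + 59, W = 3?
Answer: 1020406357/43788 ≈ 23303.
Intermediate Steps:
v(N, Y) = -59/3 - Y/3 (v(N, Y) = -(Y + 59)/3 = -(59 + Y)/3 = -59/3 - Y/3)
(1/(-14596) + v(1*W, 57)) + 23342 = (1/(-14596) + (-59/3 - ⅓*57)) + 23342 = (-1/14596 + (-59/3 - 19)) + 23342 = (-1/14596 - 116/3) + 23342 = -1693139/43788 + 23342 = 1020406357/43788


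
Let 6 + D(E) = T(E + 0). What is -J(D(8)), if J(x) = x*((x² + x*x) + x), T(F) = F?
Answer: -20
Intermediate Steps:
D(E) = -6 + E (D(E) = -6 + (E + 0) = -6 + E)
J(x) = x*(x + 2*x²) (J(x) = x*((x² + x²) + x) = x*(2*x² + x) = x*(x + 2*x²))
-J(D(8)) = -(-6 + 8)²*(1 + 2*(-6 + 8)) = -2²*(1 + 2*2) = -4*(1 + 4) = -4*5 = -1*20 = -20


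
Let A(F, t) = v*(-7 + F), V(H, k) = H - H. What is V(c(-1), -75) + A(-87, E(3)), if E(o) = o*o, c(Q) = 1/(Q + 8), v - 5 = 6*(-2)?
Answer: 658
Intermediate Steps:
v = -7 (v = 5 + 6*(-2) = 5 - 12 = -7)
c(Q) = 1/(8 + Q)
V(H, k) = 0
E(o) = o**2
A(F, t) = 49 - 7*F (A(F, t) = -7*(-7 + F) = 49 - 7*F)
V(c(-1), -75) + A(-87, E(3)) = 0 + (49 - 7*(-87)) = 0 + (49 + 609) = 0 + 658 = 658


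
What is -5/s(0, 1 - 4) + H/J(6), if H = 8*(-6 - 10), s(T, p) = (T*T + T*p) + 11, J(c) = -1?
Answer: 1403/11 ≈ 127.55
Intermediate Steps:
s(T, p) = 11 + T² + T*p (s(T, p) = (T² + T*p) + 11 = 11 + T² + T*p)
H = -128 (H = 8*(-16) = -128)
-5/s(0, 1 - 4) + H/J(6) = -5/(11 + 0² + 0*(1 - 4)) - 128/(-1) = -5/(11 + 0 + 0*(-3)) - 128*(-1) = -5/(11 + 0 + 0) + 128 = -5/11 + 128 = 1403/11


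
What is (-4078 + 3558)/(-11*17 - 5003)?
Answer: 52/519 ≈ 0.10019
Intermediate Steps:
(-4078 + 3558)/(-11*17 - 5003) = -520/(-187 - 5003) = -520/(-5190) = -520*(-1/5190) = 52/519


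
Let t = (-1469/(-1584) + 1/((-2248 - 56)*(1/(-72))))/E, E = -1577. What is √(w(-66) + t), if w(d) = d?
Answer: I*√11439819602222/416328 ≈ 8.1241*I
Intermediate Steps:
t = -3037/4995936 (t = (-1469/(-1584) + 1/((-2248 - 56)*(1/(-72))))/(-1577) = (-1469*(-1/1584) + 1/((-2304)*(-1/72)))*(-1/1577) = (1469/1584 - 1/2304*(-72))*(-1/1577) = (1469/1584 + 1/32)*(-1/1577) = (3037/3168)*(-1/1577) = -3037/4995936 ≈ -0.00060789)
√(w(-66) + t) = √(-66 - 3037/4995936) = √(-329734813/4995936) = I*√11439819602222/416328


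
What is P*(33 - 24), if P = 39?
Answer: 351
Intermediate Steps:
P*(33 - 24) = 39*(33 - 24) = 39*9 = 351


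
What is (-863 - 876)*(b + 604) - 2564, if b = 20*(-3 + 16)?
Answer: -1505060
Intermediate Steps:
b = 260 (b = 20*13 = 260)
(-863 - 876)*(b + 604) - 2564 = (-863 - 876)*(260 + 604) - 2564 = -1739*864 - 2564 = -1502496 - 2564 = -1505060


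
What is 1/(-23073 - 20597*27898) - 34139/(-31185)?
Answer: 108030485443/98682758460 ≈ 1.0947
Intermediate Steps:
1/(-23073 - 20597*27898) - 34139/(-31185) = (1/27898)/(-43670) - 34139*(-1/31185) = -1/43670*1/27898 + 4877/4455 = -1/1218305660 + 4877/4455 = 108030485443/98682758460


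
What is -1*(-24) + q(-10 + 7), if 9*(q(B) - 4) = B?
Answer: 83/3 ≈ 27.667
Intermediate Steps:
q(B) = 4 + B/9
-1*(-24) + q(-10 + 7) = -1*(-24) + (4 + (-10 + 7)/9) = 24 + (4 + (⅑)*(-3)) = 24 + (4 - ⅓) = 24 + 11/3 = 83/3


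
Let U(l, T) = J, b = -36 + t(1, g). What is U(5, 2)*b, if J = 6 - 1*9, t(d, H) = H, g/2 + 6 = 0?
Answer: 144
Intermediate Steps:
g = -12 (g = -12 + 2*0 = -12 + 0 = -12)
b = -48 (b = -36 - 12 = -48)
J = -3 (J = 6 - 9 = -3)
U(l, T) = -3
U(5, 2)*b = -3*(-48) = 144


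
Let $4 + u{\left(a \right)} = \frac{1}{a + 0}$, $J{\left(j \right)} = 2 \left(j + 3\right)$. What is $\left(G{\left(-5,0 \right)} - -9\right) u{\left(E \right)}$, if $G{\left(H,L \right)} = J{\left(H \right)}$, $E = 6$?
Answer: $- \frac{115}{6} \approx -19.167$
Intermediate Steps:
$J{\left(j \right)} = 6 + 2 j$ ($J{\left(j \right)} = 2 \left(3 + j\right) = 6 + 2 j$)
$u{\left(a \right)} = -4 + \frac{1}{a}$ ($u{\left(a \right)} = -4 + \frac{1}{a + 0} = -4 + \frac{1}{a}$)
$G{\left(H,L \right)} = 6 + 2 H$
$\left(G{\left(-5,0 \right)} - -9\right) u{\left(E \right)} = \left(\left(6 + 2 \left(-5\right)\right) - -9\right) \left(-4 + \frac{1}{6}\right) = \left(\left(6 - 10\right) + 9\right) \left(-4 + \frac{1}{6}\right) = \left(-4 + 9\right) \left(- \frac{23}{6}\right) = 5 \left(- \frac{23}{6}\right) = - \frac{115}{6}$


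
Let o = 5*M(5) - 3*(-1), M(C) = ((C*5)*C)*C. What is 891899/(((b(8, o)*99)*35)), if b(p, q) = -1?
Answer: -891899/3465 ≈ -257.40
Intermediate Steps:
M(C) = 5*C³ (M(C) = ((5*C)*C)*C = (5*C²)*C = 5*C³)
o = 3128 (o = 5*(5*5³) - 3*(-1) = 5*(5*125) + 3 = 5*625 + 3 = 3125 + 3 = 3128)
891899/(((b(8, o)*99)*35)) = 891899/((-1*99*35)) = 891899/((-99*35)) = 891899/(-3465) = 891899*(-1/3465) = -891899/3465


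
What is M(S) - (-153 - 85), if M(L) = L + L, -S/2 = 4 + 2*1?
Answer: 214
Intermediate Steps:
S = -12 (S = -2*(4 + 2*1) = -2*(4 + 2) = -2*6 = -12)
M(L) = 2*L
M(S) - (-153 - 85) = 2*(-12) - (-153 - 85) = -24 - 1*(-238) = -24 + 238 = 214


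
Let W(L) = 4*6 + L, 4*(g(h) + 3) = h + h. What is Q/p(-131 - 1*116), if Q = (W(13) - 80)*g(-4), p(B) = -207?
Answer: -215/207 ≈ -1.0386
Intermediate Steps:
g(h) = -3 + h/2 (g(h) = -3 + (h + h)/4 = -3 + (2*h)/4 = -3 + h/2)
W(L) = 24 + L
Q = 215 (Q = ((24 + 13) - 80)*(-3 + (1/2)*(-4)) = (37 - 80)*(-3 - 2) = -43*(-5) = 215)
Q/p(-131 - 1*116) = 215/(-207) = 215*(-1/207) = -215/207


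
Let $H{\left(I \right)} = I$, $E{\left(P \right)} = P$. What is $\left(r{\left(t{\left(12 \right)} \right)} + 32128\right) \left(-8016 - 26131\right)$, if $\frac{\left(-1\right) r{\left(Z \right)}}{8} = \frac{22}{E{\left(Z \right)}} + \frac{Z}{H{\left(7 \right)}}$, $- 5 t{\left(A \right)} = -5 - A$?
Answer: $- \frac{651628840056}{595} \approx -1.0952 \cdot 10^{9}$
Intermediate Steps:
$t{\left(A \right)} = 1 + \frac{A}{5}$ ($t{\left(A \right)} = - \frac{-5 - A}{5} = 1 + \frac{A}{5}$)
$r{\left(Z \right)} = - \frac{176}{Z} - \frac{8 Z}{7}$ ($r{\left(Z \right)} = - 8 \left(\frac{22}{Z} + \frac{Z}{7}\right) = - \frac{176}{Z} - \frac{8 Z}{7}$)
$\left(r{\left(t{\left(12 \right)} \right)} + 32128\right) \left(-8016 - 26131\right) = \left(\left(- \frac{176}{1 + \frac{1}{5} \cdot 12} - \frac{8 \left(1 + \frac{1}{5} \cdot 12\right)}{7}\right) + 32128\right) \left(-8016 - 26131\right) = \left(\left(- \frac{176}{1 + \frac{12}{5}} - \frac{8 \left(1 + \frac{12}{5}\right)}{7}\right) + 32128\right) \left(-34147\right) = \left(\left(- \frac{176}{\frac{17}{5}} - \frac{136}{35}\right) + 32128\right) \left(-34147\right) = \left(\left(\left(-176\right) \frac{5}{17} - \frac{136}{35}\right) + 32128\right) \left(-34147\right) = \left(\left(- \frac{880}{17} - \frac{136}{35}\right) + 32128\right) \left(-34147\right) = \left(- \frac{33112}{595} + 32128\right) \left(-34147\right) = \frac{19083048}{595} \left(-34147\right) = - \frac{651628840056}{595}$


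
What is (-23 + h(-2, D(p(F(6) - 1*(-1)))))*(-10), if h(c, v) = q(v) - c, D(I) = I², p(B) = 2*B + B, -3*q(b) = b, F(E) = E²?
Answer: 41280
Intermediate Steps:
q(b) = -b/3
p(B) = 3*B
h(c, v) = -c - v/3 (h(c, v) = -v/3 - c = -c - v/3)
(-23 + h(-2, D(p(F(6) - 1*(-1)))))*(-10) = (-23 + (-1*(-2) - 9*(6² - 1*(-1))²/3))*(-10) = (-23 + (2 - 9*(36 + 1)²/3))*(-10) = (-23 + (2 - (3*37)²/3))*(-10) = (-23 + (2 - ⅓*111²))*(-10) = (-23 + (2 - ⅓*12321))*(-10) = (-23 + (2 - 4107))*(-10) = (-23 - 4105)*(-10) = -4128*(-10) = 41280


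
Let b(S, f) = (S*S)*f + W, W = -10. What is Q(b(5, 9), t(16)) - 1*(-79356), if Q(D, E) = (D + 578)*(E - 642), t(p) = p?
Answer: -417062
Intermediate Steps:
b(S, f) = -10 + f*S**2 (b(S, f) = (S*S)*f - 10 = S**2*f - 10 = f*S**2 - 10 = -10 + f*S**2)
Q(D, E) = (-642 + E)*(578 + D) (Q(D, E) = (578 + D)*(-642 + E) = (-642 + E)*(578 + D))
Q(b(5, 9), t(16)) - 1*(-79356) = (-371076 - 642*(-10 + 9*5**2) + 578*16 + (-10 + 9*5**2)*16) - 1*(-79356) = (-371076 - 642*(-10 + 9*25) + 9248 + (-10 + 9*25)*16) + 79356 = (-371076 - 642*(-10 + 225) + 9248 + (-10 + 225)*16) + 79356 = (-371076 - 642*215 + 9248 + 215*16) + 79356 = (-371076 - 138030 + 9248 + 3440) + 79356 = -496418 + 79356 = -417062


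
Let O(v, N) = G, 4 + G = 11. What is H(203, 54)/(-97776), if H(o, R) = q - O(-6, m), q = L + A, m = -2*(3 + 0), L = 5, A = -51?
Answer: 53/97776 ≈ 0.00054205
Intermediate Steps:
G = 7 (G = -4 + 11 = 7)
m = -6 (m = -2*3 = -6)
O(v, N) = 7
q = -46 (q = 5 - 51 = -46)
H(o, R) = -53 (H(o, R) = -46 - 1*7 = -46 - 7 = -53)
H(203, 54)/(-97776) = -53/(-97776) = -53*(-1/97776) = 53/97776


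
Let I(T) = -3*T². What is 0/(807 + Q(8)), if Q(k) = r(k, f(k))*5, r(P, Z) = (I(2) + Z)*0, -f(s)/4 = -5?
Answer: 0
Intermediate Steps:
f(s) = 20 (f(s) = -4*(-5) = 20)
r(P, Z) = 0 (r(P, Z) = (-3*2² + Z)*0 = (-3*4 + Z)*0 = (-12 + Z)*0 = 0)
Q(k) = 0 (Q(k) = 0*5 = 0)
0/(807 + Q(8)) = 0/(807 + 0) = 0/807 = 0*(1/807) = 0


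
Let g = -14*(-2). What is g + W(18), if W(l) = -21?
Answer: 7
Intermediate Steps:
g = 28
g + W(18) = 28 - 21 = 7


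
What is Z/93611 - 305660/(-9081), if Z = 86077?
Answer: 29394803497/850081491 ≈ 34.579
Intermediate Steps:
Z/93611 - 305660/(-9081) = 86077/93611 - 305660/(-9081) = 86077*(1/93611) - 305660*(-1/9081) = 86077/93611 + 305660/9081 = 29394803497/850081491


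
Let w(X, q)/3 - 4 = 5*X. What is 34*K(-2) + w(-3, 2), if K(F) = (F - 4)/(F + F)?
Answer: 18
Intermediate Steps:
w(X, q) = 12 + 15*X (w(X, q) = 12 + 3*(5*X) = 12 + 15*X)
K(F) = (-4 + F)/(2*F) (K(F) = (-4 + F)/((2*F)) = (-4 + F)*(1/(2*F)) = (-4 + F)/(2*F))
34*K(-2) + w(-3, 2) = 34*((1/2)*(-4 - 2)/(-2)) + (12 + 15*(-3)) = 34*((1/2)*(-1/2)*(-6)) + (12 - 45) = 34*(3/2) - 33 = 51 - 33 = 18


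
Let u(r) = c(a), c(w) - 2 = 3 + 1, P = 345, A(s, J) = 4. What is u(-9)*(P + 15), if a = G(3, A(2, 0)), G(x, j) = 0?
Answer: 2160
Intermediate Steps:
a = 0
c(w) = 6 (c(w) = 2 + (3 + 1) = 2 + 4 = 6)
u(r) = 6
u(-9)*(P + 15) = 6*(345 + 15) = 6*360 = 2160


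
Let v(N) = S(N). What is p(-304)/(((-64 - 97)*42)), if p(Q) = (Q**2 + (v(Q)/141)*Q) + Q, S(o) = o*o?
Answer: 1079048/68103 ≈ 15.844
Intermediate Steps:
S(o) = o**2
v(N) = N**2
p(Q) = Q + Q**2 + Q**3/141 (p(Q) = (Q**2 + (Q**2/141)*Q) + Q = (Q**2 + Q**3/141) + Q = Q + Q**2 + Q**3/141)
p(-304)/(((-64 - 97)*42)) = (-304*(1 - 304 + (1/141)*(-304)**2))/(((-64 - 97)*42)) = (-304*(1 - 304 + (1/141)*92416))/((-161*42)) = -304*(1 - 304 + 92416/141)/(-6762) = -304*49693/141*(-1/6762) = -15106672/141*(-1/6762) = 1079048/68103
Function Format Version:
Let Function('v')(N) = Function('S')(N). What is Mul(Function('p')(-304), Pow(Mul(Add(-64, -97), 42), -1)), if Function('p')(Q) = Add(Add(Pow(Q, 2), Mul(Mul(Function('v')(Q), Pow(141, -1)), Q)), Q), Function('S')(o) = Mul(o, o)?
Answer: Rational(1079048, 68103) ≈ 15.844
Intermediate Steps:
Function('S')(o) = Pow(o, 2)
Function('v')(N) = Pow(N, 2)
Function('p')(Q) = Add(Q, Pow(Q, 2), Mul(Rational(1, 141), Pow(Q, 3))) (Function('p')(Q) = Add(Add(Pow(Q, 2), Mul(Mul(Pow(Q, 2), Pow(141, -1)), Q)), Q) = Add(Add(Pow(Q, 2), Mul(Mul(Pow(Q, 2), Rational(1, 141)), Q)), Q) = Add(Add(Pow(Q, 2), Mul(Mul(Rational(1, 141), Pow(Q, 2)), Q)), Q) = Add(Add(Pow(Q, 2), Mul(Rational(1, 141), Pow(Q, 3))), Q) = Add(Q, Pow(Q, 2), Mul(Rational(1, 141), Pow(Q, 3))))
Mul(Function('p')(-304), Pow(Mul(Add(-64, -97), 42), -1)) = Mul(Mul(-304, Add(1, -304, Mul(Rational(1, 141), Pow(-304, 2)))), Pow(Mul(Add(-64, -97), 42), -1)) = Mul(Mul(-304, Add(1, -304, Mul(Rational(1, 141), 92416))), Pow(Mul(-161, 42), -1)) = Mul(Mul(-304, Add(1, -304, Rational(92416, 141))), Pow(-6762, -1)) = Mul(Mul(-304, Rational(49693, 141)), Rational(-1, 6762)) = Mul(Rational(-15106672, 141), Rational(-1, 6762)) = Rational(1079048, 68103)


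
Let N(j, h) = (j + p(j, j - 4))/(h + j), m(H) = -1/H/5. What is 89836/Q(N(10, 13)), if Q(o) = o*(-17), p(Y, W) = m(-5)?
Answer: -51655700/4267 ≈ -12106.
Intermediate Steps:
m(H) = -1/(5*H) (m(H) = -1/H*(⅕) = -1/(5*H))
p(Y, W) = 1/25 (p(Y, W) = -⅕/(-5) = -⅕*(-⅕) = 1/25)
N(j, h) = (1/25 + j)/(h + j) (N(j, h) = (j + 1/25)/(h + j) = (1/25 + j)/(h + j))
Q(o) = -17*o
89836/Q(N(10, 13)) = 89836/((-17*(1/25 + 10)/(13 + 10))) = 89836/((-17*251/(23*25))) = 89836/((-17*251/575)) = 89836/(-4267/575) = 89836*(-575/4267) = -51655700/4267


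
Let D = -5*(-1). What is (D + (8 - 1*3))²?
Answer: 100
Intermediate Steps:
D = 5
(D + (8 - 1*3))² = (5 + (8 - 1*3))² = (5 + (8 - 3))² = (5 + 5)² = 10² = 100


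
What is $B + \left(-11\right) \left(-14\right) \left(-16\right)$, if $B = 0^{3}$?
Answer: $-2464$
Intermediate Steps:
$B = 0$
$B + \left(-11\right) \left(-14\right) \left(-16\right) = 0 + \left(-11\right) \left(-14\right) \left(-16\right) = 0 + 154 \left(-16\right) = 0 - 2464 = -2464$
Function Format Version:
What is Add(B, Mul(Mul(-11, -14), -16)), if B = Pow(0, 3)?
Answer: -2464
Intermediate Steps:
B = 0
Add(B, Mul(Mul(-11, -14), -16)) = Add(0, Mul(Mul(-11, -14), -16)) = Add(0, Mul(154, -16)) = Add(0, -2464) = -2464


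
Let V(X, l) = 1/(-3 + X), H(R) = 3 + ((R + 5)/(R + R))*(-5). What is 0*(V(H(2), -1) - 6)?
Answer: 0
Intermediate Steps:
H(R) = 3 - 5*(5 + R)/(2*R) (H(R) = 3 + ((5 + R)/((2*R)))*(-5) = 3 + ((5 + R)*(1/(2*R)))*(-5) = 3 + ((5 + R)/(2*R))*(-5) = 3 - 5*(5 + R)/(2*R))
0*(V(H(2), -1) - 6) = 0*(1/(-3 + (½)*(-25 + 2)/2) - 6) = 0*(1/(-3 + (½)*(½)*(-23)) - 6) = 0*(1/(-3 - 23/4) - 6) = 0*(1/(-35/4) - 6) = 0*(-4/35 - 6) = 0*(-214/35) = 0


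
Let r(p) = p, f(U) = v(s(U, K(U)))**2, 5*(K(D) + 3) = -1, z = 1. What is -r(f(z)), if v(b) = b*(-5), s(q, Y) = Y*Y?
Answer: -65536/25 ≈ -2621.4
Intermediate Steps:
K(D) = -16/5 (K(D) = -3 + (1/5)*(-1) = -3 - 1/5 = -16/5)
s(q, Y) = Y**2
v(b) = -5*b
f(U) = 65536/25 (f(U) = (-5*(-16/5)**2)**2 = (-5*256/25)**2 = (-256/5)**2 = 65536/25)
-r(f(z)) = -1*65536/25 = -65536/25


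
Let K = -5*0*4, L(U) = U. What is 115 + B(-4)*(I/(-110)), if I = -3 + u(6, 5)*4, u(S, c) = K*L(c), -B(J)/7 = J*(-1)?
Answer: 6283/55 ≈ 114.24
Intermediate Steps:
B(J) = 7*J (B(J) = -7*J*(-1) = -(-7)*J = 7*J)
K = 0 (K = 0*4 = 0)
u(S, c) = 0 (u(S, c) = 0*c = 0)
I = -3 (I = -3 + 0*4 = -3 + 0 = -3)
115 + B(-4)*(I/(-110)) = 115 + (7*(-4))*(-3/(-110)) = 115 - (-84)*(-1)/110 = 115 - 28*3/110 = 115 - 42/55 = 6283/55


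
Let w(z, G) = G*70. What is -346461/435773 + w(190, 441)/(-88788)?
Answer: -150387387/131603446 ≈ -1.1427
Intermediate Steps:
w(z, G) = 70*G
-346461/435773 + w(190, 441)/(-88788) = -346461/435773 + (70*441)/(-88788) = -346461*1/435773 + 30870*(-1/88788) = -346461/435773 - 105/302 = -150387387/131603446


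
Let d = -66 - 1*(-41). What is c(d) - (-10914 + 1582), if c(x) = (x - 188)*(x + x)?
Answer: 19982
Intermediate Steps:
d = -25 (d = -66 + 41 = -25)
c(x) = 2*x*(-188 + x) (c(x) = (-188 + x)*(2*x) = 2*x*(-188 + x))
c(d) - (-10914 + 1582) = 2*(-25)*(-188 - 25) - (-10914 + 1582) = 2*(-25)*(-213) - 1*(-9332) = 10650 + 9332 = 19982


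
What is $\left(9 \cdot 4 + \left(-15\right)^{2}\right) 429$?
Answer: $111969$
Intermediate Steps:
$\left(9 \cdot 4 + \left(-15\right)^{2}\right) 429 = \left(36 + 225\right) 429 = 261 \cdot 429 = 111969$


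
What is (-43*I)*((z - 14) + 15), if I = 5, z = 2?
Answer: -645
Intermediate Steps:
(-43*I)*((z - 14) + 15) = (-43*5)*((2 - 14) + 15) = -215*(-12 + 15) = -215*3 = -645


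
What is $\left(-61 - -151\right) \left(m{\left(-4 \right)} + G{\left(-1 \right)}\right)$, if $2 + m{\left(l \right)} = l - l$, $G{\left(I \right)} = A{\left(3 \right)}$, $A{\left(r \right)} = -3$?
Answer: $-450$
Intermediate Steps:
$G{\left(I \right)} = -3$
$m{\left(l \right)} = -2$ ($m{\left(l \right)} = -2 + \left(l - l\right) = -2 + 0 = -2$)
$\left(-61 - -151\right) \left(m{\left(-4 \right)} + G{\left(-1 \right)}\right) = \left(-61 - -151\right) \left(-2 - 3\right) = \left(-61 + 151\right) \left(-5\right) = 90 \left(-5\right) = -450$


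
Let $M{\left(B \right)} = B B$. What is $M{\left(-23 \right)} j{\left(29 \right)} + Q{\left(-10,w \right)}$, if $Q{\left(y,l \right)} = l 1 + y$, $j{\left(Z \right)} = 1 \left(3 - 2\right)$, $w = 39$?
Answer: $558$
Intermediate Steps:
$M{\left(B \right)} = B^{2}$
$j{\left(Z \right)} = 1$ ($j{\left(Z \right)} = 1 \cdot 1 = 1$)
$Q{\left(y,l \right)} = l + y$
$M{\left(-23 \right)} j{\left(29 \right)} + Q{\left(-10,w \right)} = \left(-23\right)^{2} \cdot 1 + \left(39 - 10\right) = 529 \cdot 1 + 29 = 529 + 29 = 558$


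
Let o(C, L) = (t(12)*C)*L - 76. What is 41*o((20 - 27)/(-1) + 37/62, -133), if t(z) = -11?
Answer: 28058801/62 ≈ 4.5256e+5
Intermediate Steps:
o(C, L) = -76 - 11*C*L (o(C, L) = (-11*C)*L - 76 = -11*C*L - 76 = -76 - 11*C*L)
41*o((20 - 27)/(-1) + 37/62, -133) = 41*(-76 - 11*((20 - 27)/(-1) + 37/62)*(-133)) = 41*(-76 - 11*(-7*(-1) + 37*(1/62))*(-133)) = 41*(-76 - 11*(7 + 37/62)*(-133)) = 41*(-76 - 11*471/62*(-133)) = 41*(-76 + 689073/62) = 41*(684361/62) = 28058801/62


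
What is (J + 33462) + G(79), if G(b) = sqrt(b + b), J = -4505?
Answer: 28957 + sqrt(158) ≈ 28970.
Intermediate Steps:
G(b) = sqrt(2)*sqrt(b) (G(b) = sqrt(2*b) = sqrt(2)*sqrt(b))
(J + 33462) + G(79) = (-4505 + 33462) + sqrt(2)*sqrt(79) = 28957 + sqrt(158)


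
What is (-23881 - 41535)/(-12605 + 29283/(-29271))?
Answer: 319131956/61498373 ≈ 5.1893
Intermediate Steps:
(-23881 - 41535)/(-12605 + 29283/(-29271)) = -65416/(-12605 + 29283*(-1/29271)) = -65416/(-12605 - 9761/9757) = -65416/(-122996746/9757) = -65416*(-9757/122996746) = 319131956/61498373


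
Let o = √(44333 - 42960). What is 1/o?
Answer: √1373/1373 ≈ 0.026988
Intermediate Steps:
o = √1373 ≈ 37.054
1/o = 1/(√1373) = √1373/1373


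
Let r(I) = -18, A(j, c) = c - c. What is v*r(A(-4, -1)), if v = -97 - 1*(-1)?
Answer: 1728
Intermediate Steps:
A(j, c) = 0
v = -96 (v = -97 + 1 = -96)
v*r(A(-4, -1)) = -96*(-18) = 1728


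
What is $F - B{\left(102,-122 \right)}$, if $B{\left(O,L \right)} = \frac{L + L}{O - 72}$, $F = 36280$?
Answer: $\frac{544322}{15} \approx 36288.0$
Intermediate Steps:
$B{\left(O,L \right)} = \frac{2 L}{-72 + O}$
$F - B{\left(102,-122 \right)} = 36280 - 2 \left(-122\right) \frac{1}{-72 + 102} = 36280 - 2 \left(-122\right) \frac{1}{30} = 36280 - - \frac{122}{15} = 36280 + \frac{122}{15} = \frac{544322}{15}$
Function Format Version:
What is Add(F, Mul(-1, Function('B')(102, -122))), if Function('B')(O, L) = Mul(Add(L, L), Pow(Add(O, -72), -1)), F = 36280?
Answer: Rational(544322, 15) ≈ 36288.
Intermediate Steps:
Function('B')(O, L) = Mul(2, L, Pow(Add(-72, O), -1)) (Function('B')(O, L) = Mul(Mul(2, L), Pow(Add(-72, O), -1)) = Mul(2, L, Pow(Add(-72, O), -1)))
Add(F, Mul(-1, Function('B')(102, -122))) = Add(36280, Mul(-1, Mul(2, -122, Pow(Add(-72, 102), -1)))) = Add(36280, Mul(-1, Mul(2, -122, Pow(30, -1)))) = Add(36280, Mul(-1, Mul(2, -122, Rational(1, 30)))) = Add(36280, Mul(-1, Rational(-122, 15))) = Add(36280, Rational(122, 15)) = Rational(544322, 15)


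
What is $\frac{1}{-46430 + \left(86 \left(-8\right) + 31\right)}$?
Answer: $- \frac{1}{47087} \approx -2.1237 \cdot 10^{-5}$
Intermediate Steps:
$\frac{1}{-46430 + \left(86 \left(-8\right) + 31\right)} = \frac{1}{-46430 + \left(-688 + 31\right)} = \frac{1}{-46430 - 657} = \frac{1}{-47087} = - \frac{1}{47087}$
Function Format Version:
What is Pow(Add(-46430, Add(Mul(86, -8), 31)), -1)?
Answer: Rational(-1, 47087) ≈ -2.1237e-5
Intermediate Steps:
Pow(Add(-46430, Add(Mul(86, -8), 31)), -1) = Pow(Add(-46430, Add(-688, 31)), -1) = Pow(Add(-46430, -657), -1) = Pow(-47087, -1) = Rational(-1, 47087)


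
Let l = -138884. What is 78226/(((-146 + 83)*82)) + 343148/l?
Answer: -1579630294/89684343 ≈ -17.613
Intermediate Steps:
78226/(((-146 + 83)*82)) + 343148/l = 78226/(((-146 + 83)*82)) + 343148/(-138884) = 78226/((-63*82)) + 343148*(-1/138884) = 78226/(-5166) - 85787/34721 = 78226*(-1/5166) - 85787/34721 = -39113/2583 - 85787/34721 = -1579630294/89684343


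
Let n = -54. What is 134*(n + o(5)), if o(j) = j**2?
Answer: -3886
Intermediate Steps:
134*(n + o(5)) = 134*(-54 + 5**2) = 134*(-54 + 25) = 134*(-29) = -3886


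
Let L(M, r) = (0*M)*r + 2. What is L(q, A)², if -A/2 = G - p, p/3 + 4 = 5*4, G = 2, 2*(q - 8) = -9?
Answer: 4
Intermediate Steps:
q = 7/2 (q = 8 + (½)*(-9) = 8 - 9/2 = 7/2 ≈ 3.5000)
p = 48 (p = -12 + 3*(5*4) = -12 + 3*20 = -12 + 60 = 48)
A = 92 (A = -2*(2 - 1*48) = -2*(2 - 48) = -2*(-46) = 92)
L(M, r) = 2 (L(M, r) = 0*r + 2 = 0 + 2 = 2)
L(q, A)² = 2² = 4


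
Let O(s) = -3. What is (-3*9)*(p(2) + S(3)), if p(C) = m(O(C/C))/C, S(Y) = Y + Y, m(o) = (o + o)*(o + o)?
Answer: -648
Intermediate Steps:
m(o) = 4*o**2 (m(o) = (2*o)*(2*o) = 4*o**2)
S(Y) = 2*Y
p(C) = 36/C (p(C) = (4*(-3)**2)/C = (4*9)/C = 36/C)
(-3*9)*(p(2) + S(3)) = (-3*9)*(36/2 + 2*3) = -27*(36*(1/2) + 6) = -27*(18 + 6) = -27*24 = -648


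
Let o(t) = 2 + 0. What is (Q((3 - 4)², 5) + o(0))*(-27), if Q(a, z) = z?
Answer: -189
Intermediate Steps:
o(t) = 2
(Q((3 - 4)², 5) + o(0))*(-27) = (5 + 2)*(-27) = 7*(-27) = -189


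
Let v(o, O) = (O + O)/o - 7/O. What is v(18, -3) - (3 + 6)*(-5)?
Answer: 47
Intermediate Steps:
v(o, O) = -7/O + 2*O/o (v(o, O) = (2*O)/o - 7/O = 2*O/o - 7/O = -7/O + 2*O/o)
v(18, -3) - (3 + 6)*(-5) = (-7/(-3) + 2*(-3)/18) - (3 + 6)*(-5) = (-7*(-1/3) + 2*(-3)*(1/18)) - 9*(-5) = (7/3 - 1/3) - 1*(-45) = 2 + 45 = 47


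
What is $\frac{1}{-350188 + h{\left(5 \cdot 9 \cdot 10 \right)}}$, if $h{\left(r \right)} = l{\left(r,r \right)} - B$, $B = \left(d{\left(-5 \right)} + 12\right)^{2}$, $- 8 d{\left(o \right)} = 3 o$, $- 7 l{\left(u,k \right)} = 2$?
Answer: $- \frac{448}{156970599} \approx -2.854 \cdot 10^{-6}$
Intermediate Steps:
$l{\left(u,k \right)} = - \frac{2}{7}$ ($l{\left(u,k \right)} = \left(- \frac{1}{7}\right) 2 = - \frac{2}{7}$)
$d{\left(o \right)} = - \frac{3 o}{8}$
$B = \frac{12321}{64}$ ($B = \left(\left(- \frac{3}{8}\right) \left(-5\right) + 12\right)^{2} = \left(\frac{15}{8} + 12\right)^{2} = \left(\frac{111}{8}\right)^{2} = \frac{12321}{64} \approx 192.52$)
$h{\left(r \right)} = - \frac{86375}{448}$ ($h{\left(r \right)} = - \frac{2}{7} - \frac{12321}{64} = - \frac{86375}{448}$)
$\frac{1}{-350188 + h{\left(5 \cdot 9 \cdot 10 \right)}} = \frac{1}{-350188 - \frac{86375}{448}} = \frac{1}{- \frac{156970599}{448}} = - \frac{448}{156970599}$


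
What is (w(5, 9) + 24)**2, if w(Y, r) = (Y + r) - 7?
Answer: 961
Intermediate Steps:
w(Y, r) = -7 + Y + r
(w(5, 9) + 24)**2 = ((-7 + 5 + 9) + 24)**2 = (7 + 24)**2 = 31**2 = 961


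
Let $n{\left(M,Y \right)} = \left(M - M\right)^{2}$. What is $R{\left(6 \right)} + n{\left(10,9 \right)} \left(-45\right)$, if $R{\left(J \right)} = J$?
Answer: $6$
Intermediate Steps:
$n{\left(M,Y \right)} = 0$ ($n{\left(M,Y \right)} = 0^{2} = 0$)
$R{\left(6 \right)} + n{\left(10,9 \right)} \left(-45\right) = 6 + 0 \left(-45\right) = 6 + 0 = 6$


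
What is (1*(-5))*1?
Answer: -5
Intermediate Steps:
(1*(-5))*1 = -5*1 = -5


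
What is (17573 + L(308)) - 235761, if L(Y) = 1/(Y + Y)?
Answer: -134403807/616 ≈ -2.1819e+5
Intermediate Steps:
L(Y) = 1/(2*Y)
(17573 + L(308)) - 235761 = (17573 + (½)/308) - 235761 = (17573 + (½)*(1/308)) - 235761 = (17573 + 1/616) - 235761 = 10824969/616 - 235761 = -134403807/616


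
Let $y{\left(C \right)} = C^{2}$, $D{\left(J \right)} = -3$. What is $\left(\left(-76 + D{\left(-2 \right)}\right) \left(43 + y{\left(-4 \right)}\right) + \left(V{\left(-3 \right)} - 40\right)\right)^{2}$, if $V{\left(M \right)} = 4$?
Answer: $22061809$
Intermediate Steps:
$\left(\left(-76 + D{\left(-2 \right)}\right) \left(43 + y{\left(-4 \right)}\right) + \left(V{\left(-3 \right)} - 40\right)\right)^{2} = \left(\left(-76 - 3\right) \left(43 + \left(-4\right)^{2}\right) + \left(4 - 40\right)\right)^{2} = \left(- 79 \left(43 + 16\right) + \left(4 - 40\right)\right)^{2} = \left(\left(-79\right) 59 - 36\right)^{2} = \left(-4661 - 36\right)^{2} = \left(-4697\right)^{2} = 22061809$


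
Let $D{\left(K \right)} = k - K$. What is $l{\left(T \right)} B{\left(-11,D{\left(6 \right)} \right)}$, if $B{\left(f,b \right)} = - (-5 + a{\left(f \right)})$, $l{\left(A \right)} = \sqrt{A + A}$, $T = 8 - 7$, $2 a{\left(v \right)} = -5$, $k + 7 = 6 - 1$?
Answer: $\frac{15 \sqrt{2}}{2} \approx 10.607$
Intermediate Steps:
$k = -2$ ($k = -7 + \left(6 - 1\right) = -7 + 5 = -2$)
$a{\left(v \right)} = - \frac{5}{2}$ ($a{\left(v \right)} = \frac{1}{2} \left(-5\right) = - \frac{5}{2}$)
$D{\left(K \right)} = -2 - K$
$T = 1$ ($T = 8 - 7 = 1$)
$l{\left(A \right)} = \sqrt{2} \sqrt{A}$ ($l{\left(A \right)} = \sqrt{2 A} = \sqrt{2} \sqrt{A}$)
$B{\left(f,b \right)} = \frac{15}{2}$ ($B{\left(f,b \right)} = - (-5 - \frac{5}{2}) = \left(-1\right) \left(- \frac{15}{2}\right) = \frac{15}{2}$)
$l{\left(T \right)} B{\left(-11,D{\left(6 \right)} \right)} = \sqrt{2} \sqrt{1} \cdot \frac{15}{2} = \sqrt{2} \cdot 1 \cdot \frac{15}{2} = \sqrt{2} \cdot \frac{15}{2} = \frac{15 \sqrt{2}}{2}$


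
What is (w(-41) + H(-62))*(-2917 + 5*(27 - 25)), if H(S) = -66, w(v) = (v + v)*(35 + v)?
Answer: -1238382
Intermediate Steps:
w(v) = 2*v*(35 + v) (w(v) = (2*v)*(35 + v) = 2*v*(35 + v))
(w(-41) + H(-62))*(-2917 + 5*(27 - 25)) = (2*(-41)*(35 - 41) - 66)*(-2917 + 5*(27 - 25)) = (2*(-41)*(-6) - 66)*(-2917 + 5*2) = (492 - 66)*(-2917 + 10) = 426*(-2907) = -1238382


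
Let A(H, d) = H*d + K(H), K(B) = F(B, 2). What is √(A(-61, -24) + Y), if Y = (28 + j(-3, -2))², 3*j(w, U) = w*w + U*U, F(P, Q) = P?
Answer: 2*√5509/3 ≈ 49.482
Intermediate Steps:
j(w, U) = U²/3 + w²/3 (j(w, U) = (w*w + U*U)/3 = (w² + U²)/3 = (U² + w²)/3 = U²/3 + w²/3)
K(B) = B
A(H, d) = H + H*d (A(H, d) = H*d + H = H + H*d)
Y = 9409/9 (Y = (28 + ((⅓)*(-2)² + (⅓)*(-3)²))² = (28 + ((⅓)*4 + (⅓)*9))² = (28 + (4/3 + 3))² = (28 + 13/3)² = (97/3)² = 9409/9 ≈ 1045.4)
√(A(-61, -24) + Y) = √(-61*(1 - 24) + 9409/9) = √(-61*(-23) + 9409/9) = √(1403 + 9409/9) = √(22036/9) = 2*√5509/3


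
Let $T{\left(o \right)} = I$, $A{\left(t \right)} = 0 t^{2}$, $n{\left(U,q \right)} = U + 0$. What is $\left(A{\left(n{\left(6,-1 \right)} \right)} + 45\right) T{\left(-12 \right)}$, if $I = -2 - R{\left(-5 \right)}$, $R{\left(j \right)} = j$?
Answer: $135$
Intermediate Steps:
$n{\left(U,q \right)} = U$
$A{\left(t \right)} = 0$
$I = 3$ ($I = -2 - -5 = -2 + 5 = 3$)
$T{\left(o \right)} = 3$
$\left(A{\left(n{\left(6,-1 \right)} \right)} + 45\right) T{\left(-12 \right)} = \left(0 + 45\right) 3 = 45 \cdot 3 = 135$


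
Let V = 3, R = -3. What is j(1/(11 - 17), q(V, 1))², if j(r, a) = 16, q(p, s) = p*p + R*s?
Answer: 256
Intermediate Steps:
q(p, s) = p² - 3*s (q(p, s) = p*p - 3*s = p² - 3*s)
j(1/(11 - 17), q(V, 1))² = 16² = 256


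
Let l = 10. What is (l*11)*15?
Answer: 1650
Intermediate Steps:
(l*11)*15 = (10*11)*15 = 110*15 = 1650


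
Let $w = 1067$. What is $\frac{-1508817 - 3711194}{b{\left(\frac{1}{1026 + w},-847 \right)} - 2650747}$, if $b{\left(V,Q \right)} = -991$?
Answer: $\frac{5220011}{2651738} \approx 1.9685$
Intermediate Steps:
$\frac{-1508817 - 3711194}{b{\left(\frac{1}{1026 + w},-847 \right)} - 2650747} = \frac{-1508817 - 3711194}{-991 - 2650747} = - \frac{5220011}{-2651738} = \left(-5220011\right) \left(- \frac{1}{2651738}\right) = \frac{5220011}{2651738}$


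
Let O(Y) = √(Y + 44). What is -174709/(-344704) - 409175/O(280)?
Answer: -70520557219/3102336 ≈ -22731.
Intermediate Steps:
O(Y) = √(44 + Y)
-174709/(-344704) - 409175/O(280) = -174709/(-344704) - 409175/√(44 + 280) = -174709*(-1/344704) - 409175/(√324) = 174709/344704 - 409175/18 = -70520557219/3102336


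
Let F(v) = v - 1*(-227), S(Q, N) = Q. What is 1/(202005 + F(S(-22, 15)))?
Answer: 1/202210 ≈ 4.9454e-6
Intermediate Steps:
F(v) = 227 + v (F(v) = v + 227 = 227 + v)
1/(202005 + F(S(-22, 15))) = 1/(202005 + (227 - 22)) = 1/(202005 + 205) = 1/202210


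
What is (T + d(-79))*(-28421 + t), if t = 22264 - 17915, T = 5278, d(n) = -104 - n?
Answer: -126450216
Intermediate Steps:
t = 4349
(T + d(-79))*(-28421 + t) = (5278 + (-104 - 1*(-79)))*(-28421 + 4349) = (5278 + (-104 + 79))*(-24072) = (5278 - 25)*(-24072) = 5253*(-24072) = -126450216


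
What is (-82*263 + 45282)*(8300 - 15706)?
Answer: -175640696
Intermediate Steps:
(-82*263 + 45282)*(8300 - 15706) = (-21566 + 45282)*(-7406) = 23716*(-7406) = -175640696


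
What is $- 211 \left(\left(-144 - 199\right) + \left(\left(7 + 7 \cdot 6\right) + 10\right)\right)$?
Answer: $59924$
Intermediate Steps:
$- 211 \left(\left(-144 - 199\right) + \left(\left(7 + 7 \cdot 6\right) + 10\right)\right) = - 211 \left(\left(-144 - 199\right) + \left(\left(7 + 42\right) + 10\right)\right) = - 211 \left(-343 + \left(49 + 10\right)\right) = - 211 \left(-343 + 59\right) = \left(-211\right) \left(-284\right) = 59924$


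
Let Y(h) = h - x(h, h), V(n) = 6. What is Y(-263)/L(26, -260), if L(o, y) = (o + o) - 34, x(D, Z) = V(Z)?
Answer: -269/18 ≈ -14.944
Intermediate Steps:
x(D, Z) = 6
L(o, y) = -34 + 2*o (L(o, y) = 2*o - 34 = -34 + 2*o)
Y(h) = -6 + h (Y(h) = h - 1*6 = h - 6 = -6 + h)
Y(-263)/L(26, -260) = (-6 - 263)/(-34 + 2*26) = -269/(-34 + 52) = -269/18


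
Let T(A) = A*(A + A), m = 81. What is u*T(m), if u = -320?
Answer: -4199040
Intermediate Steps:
T(A) = 2*A**2 (T(A) = A*(2*A) = 2*A**2)
u*T(m) = -640*81**2 = -640*6561 = -320*13122 = -4199040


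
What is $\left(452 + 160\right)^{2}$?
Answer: $374544$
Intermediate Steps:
$\left(452 + 160\right)^{2} = 612^{2} = 374544$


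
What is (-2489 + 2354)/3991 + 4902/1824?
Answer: 169453/63856 ≈ 2.6537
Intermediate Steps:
(-2489 + 2354)/3991 + 4902/1824 = -135*1/3991 + 4902*(1/1824) = -135/3991 + 43/16 = 169453/63856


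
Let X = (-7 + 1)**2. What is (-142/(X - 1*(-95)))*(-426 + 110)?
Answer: 44872/131 ≈ 342.53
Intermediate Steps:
X = 36 (X = (-6)**2 = 36)
(-142/(X - 1*(-95)))*(-426 + 110) = (-142/(36 - 1*(-95)))*(-426 + 110) = -142/(36 + 95)*(-316) = -142/131*(-316) = 44872/131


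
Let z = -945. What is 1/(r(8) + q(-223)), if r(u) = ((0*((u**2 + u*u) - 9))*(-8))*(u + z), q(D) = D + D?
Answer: -1/446 ≈ -0.0022422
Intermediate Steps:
q(D) = 2*D
r(u) = 0 (r(u) = ((0*((u**2 + u*u) - 9))*(-8))*(u - 945) = ((0*((u**2 + u**2) - 9))*(-8))*(-945 + u) = ((0*(2*u**2 - 9))*(-8))*(-945 + u) = ((0*(-9 + 2*u**2))*(-8))*(-945 + u) = (0*(-8))*(-945 + u) = 0*(-945 + u) = 0)
1/(r(8) + q(-223)) = 1/(0 + 2*(-223)) = 1/(0 - 446) = 1/(-446) = -1/446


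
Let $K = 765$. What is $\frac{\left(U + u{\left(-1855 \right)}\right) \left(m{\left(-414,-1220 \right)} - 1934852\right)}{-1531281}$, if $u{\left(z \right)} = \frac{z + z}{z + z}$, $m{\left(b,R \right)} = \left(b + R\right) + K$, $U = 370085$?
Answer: $\frac{238794414002}{510427} \approx 4.6783 \cdot 10^{5}$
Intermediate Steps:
$m{\left(b,R \right)} = 765 + R + b$ ($m{\left(b,R \right)} = \left(b + R\right) + 765 = \left(R + b\right) + 765 = 765 + R + b$)
$u{\left(z \right)} = 1$ ($u{\left(z \right)} = \frac{2 z}{2 z} = 2 z \frac{1}{2 z} = 1$)
$\frac{\left(U + u{\left(-1855 \right)}\right) \left(m{\left(-414,-1220 \right)} - 1934852\right)}{-1531281} = \frac{\left(370085 + 1\right) \left(\left(765 - 1220 - 414\right) - 1934852\right)}{-1531281} = 370086 \left(-869 - 1934852\right) \left(- \frac{1}{1531281}\right) = 370086 \left(-1935721\right) \left(- \frac{1}{1531281}\right) = \left(-716383242006\right) \left(- \frac{1}{1531281}\right) = \frac{238794414002}{510427}$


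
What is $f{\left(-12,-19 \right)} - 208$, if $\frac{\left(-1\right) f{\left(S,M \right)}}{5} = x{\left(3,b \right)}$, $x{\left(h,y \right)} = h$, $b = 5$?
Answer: $-223$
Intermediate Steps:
$f{\left(S,M \right)} = -15$ ($f{\left(S,M \right)} = \left(-5\right) 3 = -15$)
$f{\left(-12,-19 \right)} - 208 = -15 - 208 = -223$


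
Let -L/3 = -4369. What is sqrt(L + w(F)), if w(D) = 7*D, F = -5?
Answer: 4*sqrt(817) ≈ 114.33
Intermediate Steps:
L = 13107 (L = -3*(-4369) = 13107)
sqrt(L + w(F)) = sqrt(13107 + 7*(-5)) = sqrt(13107 - 35) = sqrt(13072) = 4*sqrt(817)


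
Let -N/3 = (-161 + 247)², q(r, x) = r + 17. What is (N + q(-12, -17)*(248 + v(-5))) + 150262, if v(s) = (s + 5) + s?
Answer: 129289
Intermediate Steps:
q(r, x) = 17 + r
v(s) = 5 + 2*s (v(s) = (5 + s) + s = 5 + 2*s)
N = -22188 (N = -3*(-161 + 247)² = -3*86² = -3*7396 = -22188)
(N + q(-12, -17)*(248 + v(-5))) + 150262 = (-22188 + (17 - 12)*(248 + (5 + 2*(-5)))) + 150262 = (-22188 + 5*(248 + (5 - 10))) + 150262 = (-22188 + 5*(248 - 5)) + 150262 = (-22188 + 5*243) + 150262 = (-22188 + 1215) + 150262 = -20973 + 150262 = 129289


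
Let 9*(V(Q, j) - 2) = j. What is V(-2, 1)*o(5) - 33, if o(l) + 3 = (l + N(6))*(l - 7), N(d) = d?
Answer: -772/9 ≈ -85.778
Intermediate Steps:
V(Q, j) = 2 + j/9
o(l) = -3 + (-7 + l)*(6 + l) (o(l) = -3 + (l + 6)*(l - 7) = -3 + (6 + l)*(-7 + l) = -3 + (-7 + l)*(6 + l))
V(-2, 1)*o(5) - 33 = (2 + (1/9)*1)*(-45 + 5**2 - 1*5) - 33 = (2 + 1/9)*(-45 + 25 - 5) - 33 = (19/9)*(-25) - 33 = -475/9 - 33 = -772/9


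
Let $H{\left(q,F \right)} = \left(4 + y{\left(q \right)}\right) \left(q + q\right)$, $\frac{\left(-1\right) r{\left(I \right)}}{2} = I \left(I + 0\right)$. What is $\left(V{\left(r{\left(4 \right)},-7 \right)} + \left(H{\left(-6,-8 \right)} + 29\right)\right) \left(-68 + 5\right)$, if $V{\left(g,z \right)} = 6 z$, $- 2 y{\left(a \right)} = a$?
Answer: $6111$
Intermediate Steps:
$y{\left(a \right)} = - \frac{a}{2}$
$r{\left(I \right)} = - 2 I^{2}$ ($r{\left(I \right)} = - 2 I \left(I + 0\right) = - 2 I I = - 2 I^{2}$)
$H{\left(q,F \right)} = 2 q \left(4 - \frac{q}{2}\right)$ ($H{\left(q,F \right)} = \left(4 - \frac{q}{2}\right) \left(q + q\right) = \left(4 - \frac{q}{2}\right) 2 q = 2 q \left(4 - \frac{q}{2}\right)$)
$\left(V{\left(r{\left(4 \right)},-7 \right)} + \left(H{\left(-6,-8 \right)} + 29\right)\right) \left(-68 + 5\right) = \left(6 \left(-7\right) + \left(- 6 \left(8 - -6\right) + 29\right)\right) \left(-68 + 5\right) = \left(-42 + \left(- 6 \left(8 + 6\right) + 29\right)\right) \left(-63\right) = \left(-42 + \left(\left(-6\right) 14 + 29\right)\right) \left(-63\right) = \left(-42 + \left(-84 + 29\right)\right) \left(-63\right) = \left(-42 - 55\right) \left(-63\right) = \left(-97\right) \left(-63\right) = 6111$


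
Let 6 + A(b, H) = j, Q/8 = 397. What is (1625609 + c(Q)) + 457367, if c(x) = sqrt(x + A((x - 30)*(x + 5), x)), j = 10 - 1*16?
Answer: 2082976 + 2*sqrt(791) ≈ 2.0830e+6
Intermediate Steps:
j = -6 (j = 10 - 16 = -6)
Q = 3176 (Q = 8*397 = 3176)
A(b, H) = -12 (A(b, H) = -6 - 6 = -12)
c(x) = sqrt(-12 + x) (c(x) = sqrt(x - 12) = sqrt(-12 + x))
(1625609 + c(Q)) + 457367 = (1625609 + sqrt(-12 + 3176)) + 457367 = (1625609 + sqrt(3164)) + 457367 = (1625609 + 2*sqrt(791)) + 457367 = 2082976 + 2*sqrt(791)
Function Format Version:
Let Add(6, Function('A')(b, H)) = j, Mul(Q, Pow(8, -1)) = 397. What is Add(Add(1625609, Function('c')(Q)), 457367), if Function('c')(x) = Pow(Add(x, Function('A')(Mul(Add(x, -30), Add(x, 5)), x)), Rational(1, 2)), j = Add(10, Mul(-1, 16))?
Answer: Add(2082976, Mul(2, Pow(791, Rational(1, 2)))) ≈ 2.0830e+6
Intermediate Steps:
j = -6 (j = Add(10, -16) = -6)
Q = 3176 (Q = Mul(8, 397) = 3176)
Function('A')(b, H) = -12 (Function('A')(b, H) = Add(-6, -6) = -12)
Function('c')(x) = Pow(Add(-12, x), Rational(1, 2)) (Function('c')(x) = Pow(Add(x, -12), Rational(1, 2)) = Pow(Add(-12, x), Rational(1, 2)))
Add(Add(1625609, Function('c')(Q)), 457367) = Add(Add(1625609, Pow(Add(-12, 3176), Rational(1, 2))), 457367) = Add(Add(1625609, Pow(3164, Rational(1, 2))), 457367) = Add(Add(1625609, Mul(2, Pow(791, Rational(1, 2)))), 457367) = Add(2082976, Mul(2, Pow(791, Rational(1, 2))))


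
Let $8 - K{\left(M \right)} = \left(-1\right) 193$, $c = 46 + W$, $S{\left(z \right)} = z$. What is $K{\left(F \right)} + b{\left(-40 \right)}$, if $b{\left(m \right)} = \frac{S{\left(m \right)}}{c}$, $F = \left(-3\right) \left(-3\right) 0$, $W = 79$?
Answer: $\frac{5017}{25} \approx 200.68$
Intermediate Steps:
$F = 0$ ($F = 9 \cdot 0 = 0$)
$c = 125$ ($c = 46 + 79 = 125$)
$K{\left(M \right)} = 201$ ($K{\left(M \right)} = 8 - \left(-1\right) 193 = 8 - -193 = 8 + 193 = 201$)
$b{\left(m \right)} = \frac{m}{125}$
$K{\left(F \right)} + b{\left(-40 \right)} = 201 + \frac{1}{125} \left(-40\right) = 201 - \frac{8}{25} = \frac{5017}{25}$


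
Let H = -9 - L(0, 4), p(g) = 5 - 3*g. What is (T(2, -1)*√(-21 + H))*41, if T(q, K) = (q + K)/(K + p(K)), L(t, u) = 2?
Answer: 164*I*√2/7 ≈ 33.133*I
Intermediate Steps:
T(q, K) = (K + q)/(5 - 2*K) (T(q, K) = (q + K)/(K + (5 - 3*K)) = (K + q)/(5 - 2*K))
H = -11 (H = -9 - 1*2 = -9 - 2 = -11)
(T(2, -1)*√(-21 + H))*41 = (((-1*(-1) - 1*2)/(-5 + 2*(-1)))*√(-21 - 11))*41 = (((1 - 2)/(-5 - 2))*√(-32))*41 = ((-1/(-7))*(4*I*√2))*41 = ((-⅐*(-1))*(4*I*√2))*41 = ((4*I*√2)/7)*41 = (4*I*√2/7)*41 = 164*I*√2/7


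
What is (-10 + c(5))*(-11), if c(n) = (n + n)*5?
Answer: -440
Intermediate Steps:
c(n) = 10*n (c(n) = (2*n)*5 = 10*n)
(-10 + c(5))*(-11) = (-10 + 10*5)*(-11) = (-10 + 50)*(-11) = 40*(-11) = -440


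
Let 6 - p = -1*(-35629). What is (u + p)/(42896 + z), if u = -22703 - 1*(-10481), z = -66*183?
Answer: -47845/30818 ≈ -1.5525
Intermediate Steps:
z = -12078
u = -12222 (u = -22703 + 10481 = -12222)
p = -35623 (p = 6 - (-1)*(-35629) = 6 - 1*35629 = 6 - 35629 = -35623)
(u + p)/(42896 + z) = (-12222 - 35623)/(42896 - 12078) = -47845/30818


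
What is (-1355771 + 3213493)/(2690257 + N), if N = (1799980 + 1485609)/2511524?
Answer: 4665713388328/6756648307257 ≈ 0.69054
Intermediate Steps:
N = 3285589/2511524 (N = 3285589*(1/2511524) = 3285589/2511524 ≈ 1.3082)
(-1355771 + 3213493)/(2690257 + N) = (-1355771 + 3213493)/(2690257 + 3285589/2511524) = 1857722/(6756648307257/2511524) = 1857722*(2511524/6756648307257) = 4665713388328/6756648307257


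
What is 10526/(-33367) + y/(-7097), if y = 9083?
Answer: -377775483/236805599 ≈ -1.5953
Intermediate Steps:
10526/(-33367) + y/(-7097) = 10526/(-33367) + 9083/(-7097) = 10526*(-1/33367) + 9083*(-1/7097) = -10526/33367 - 9083/7097 = -377775483/236805599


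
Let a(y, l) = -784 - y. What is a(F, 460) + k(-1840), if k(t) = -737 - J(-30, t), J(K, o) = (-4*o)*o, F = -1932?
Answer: 13542811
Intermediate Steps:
J(K, o) = -4*o²
k(t) = -737 + 4*t² (k(t) = -737 - (-4)*t² = -737 + 4*t²)
a(F, 460) + k(-1840) = (-784 - 1*(-1932)) + (-737 + 4*(-1840)²) = (-784 + 1932) + (-737 + 4*3385600) = 1148 + (-737 + 13542400) = 1148 + 13541663 = 13542811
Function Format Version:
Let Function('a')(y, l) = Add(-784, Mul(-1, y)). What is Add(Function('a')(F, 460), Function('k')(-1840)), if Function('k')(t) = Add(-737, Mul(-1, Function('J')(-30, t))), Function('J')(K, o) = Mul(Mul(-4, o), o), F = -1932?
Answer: 13542811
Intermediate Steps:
Function('J')(K, o) = Mul(-4, Pow(o, 2))
Function('k')(t) = Add(-737, Mul(4, Pow(t, 2))) (Function('k')(t) = Add(-737, Mul(-1, Mul(-4, Pow(t, 2)))) = Add(-737, Mul(4, Pow(t, 2))))
Add(Function('a')(F, 460), Function('k')(-1840)) = Add(Add(-784, Mul(-1, -1932)), Add(-737, Mul(4, Pow(-1840, 2)))) = Add(Add(-784, 1932), Add(-737, Mul(4, 3385600))) = Add(1148, Add(-737, 13542400)) = Add(1148, 13541663) = 13542811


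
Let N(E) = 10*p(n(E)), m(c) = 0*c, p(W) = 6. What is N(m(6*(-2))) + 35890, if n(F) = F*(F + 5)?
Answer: 35950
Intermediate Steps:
n(F) = F*(5 + F)
m(c) = 0
N(E) = 60 (N(E) = 10*6 = 60)
N(m(6*(-2))) + 35890 = 60 + 35890 = 35950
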